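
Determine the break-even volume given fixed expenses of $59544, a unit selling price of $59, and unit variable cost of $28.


Formula: BEQ = Fixed Costs / (Price - Variable Cost)
Contribution margin = $59 - $28 = $31/unit
BEQ = ceil($59544 / $31/unit) = ceil(1920.77) = 1921 units

1921 units


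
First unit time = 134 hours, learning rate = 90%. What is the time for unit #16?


Formula: T_n = T_1 * (learning_rate)^(log2(n)) where learning_rate = rate/100
Doublings = log2(16) = 4
T_n = 134 * 0.9^4
T_n = 134 * 0.6561 = 87.9 hours

87.9 hours


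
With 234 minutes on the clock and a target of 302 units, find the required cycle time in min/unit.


Formula: CT = Available Time / Number of Units
CT = 234 min / 302 units
CT = 0.77 min/unit

0.77 min/unit


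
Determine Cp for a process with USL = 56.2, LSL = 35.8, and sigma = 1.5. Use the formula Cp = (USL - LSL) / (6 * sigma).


Cp = (56.2 - 35.8) / (6 * 1.5)

2.27


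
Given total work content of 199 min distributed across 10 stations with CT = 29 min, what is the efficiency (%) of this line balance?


Formula: Efficiency = Sum of Task Times / (N_stations * CT) * 100
Total station capacity = 10 stations * 29 min = 290 min
Efficiency = 199 / 290 * 100 = 68.6%

68.6%


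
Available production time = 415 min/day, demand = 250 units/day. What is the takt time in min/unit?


Formula: Takt Time = Available Production Time / Customer Demand
Takt = 415 min/day / 250 units/day
Takt = 1.66 min/unit

1.66 min/unit


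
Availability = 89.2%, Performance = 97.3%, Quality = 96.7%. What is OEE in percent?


Formula: OEE = Availability * Performance * Quality / 10000
A * P = 89.2% * 97.3% / 100 = 86.79%
OEE = 86.79% * 96.7% / 100 = 83.9%

83.9%


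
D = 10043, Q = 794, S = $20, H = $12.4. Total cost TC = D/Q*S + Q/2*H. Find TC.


TC = 10043/794 * 20 + 794/2 * 12.4

$5175.77


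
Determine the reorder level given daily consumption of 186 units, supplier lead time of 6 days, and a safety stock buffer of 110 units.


Formula: ROP = (Daily Demand * Lead Time) + Safety Stock
Demand during lead time = 186 * 6 = 1116 units
ROP = 1116 + 110 = 1226 units

1226 units


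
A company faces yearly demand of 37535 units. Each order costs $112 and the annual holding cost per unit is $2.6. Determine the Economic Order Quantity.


Formula: EOQ = sqrt(2 * D * S / H)
Numerator: 2 * 37535 * 112 = 8407840
2DS/H = 8407840 / 2.6 = 3233784.6
EOQ = sqrt(3233784.6) = 1798.3 units

1798.3 units


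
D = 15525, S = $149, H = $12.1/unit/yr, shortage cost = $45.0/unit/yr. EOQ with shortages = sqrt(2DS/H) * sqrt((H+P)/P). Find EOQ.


Formula: EOQ* = sqrt(2DS/H) * sqrt((H+P)/P)
Base EOQ = sqrt(2*15525*149/12.1) = 618.35 units
Correction = sqrt((12.1+45.0)/45.0) = 1.12645
EOQ* = 618.35 * 1.12645 = 696.5 units

696.5 units


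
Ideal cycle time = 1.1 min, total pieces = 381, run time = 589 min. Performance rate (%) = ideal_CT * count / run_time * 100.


Formula: Performance = (Ideal CT * Total Count) / Run Time * 100
Ideal output time = 1.1 * 381 = 419.1 min
Performance = 419.1 / 589 * 100 = 71.2%

71.2%


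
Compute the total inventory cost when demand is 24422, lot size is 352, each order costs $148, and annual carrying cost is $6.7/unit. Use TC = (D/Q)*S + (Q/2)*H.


TC = 24422/352 * 148 + 352/2 * 6.7

$11447.54


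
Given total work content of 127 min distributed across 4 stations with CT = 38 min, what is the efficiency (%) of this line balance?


Formula: Efficiency = Sum of Task Times / (N_stations * CT) * 100
Total station capacity = 4 stations * 38 min = 152 min
Efficiency = 127 / 152 * 100 = 83.6%

83.6%


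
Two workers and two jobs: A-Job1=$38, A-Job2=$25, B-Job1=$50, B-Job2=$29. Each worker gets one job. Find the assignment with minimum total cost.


Option 1: A->1 + B->2 = $38 + $29 = $67
Option 2: A->2 + B->1 = $25 + $50 = $75
Min cost = min($67, $75) = $67

$67


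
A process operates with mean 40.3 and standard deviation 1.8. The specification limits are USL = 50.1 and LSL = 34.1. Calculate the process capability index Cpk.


Cpu = (50.1 - 40.3) / (3 * 1.8) = 1.81
Cpl = (40.3 - 34.1) / (3 * 1.8) = 1.15
Cpk = min(1.81, 1.15) = 1.15

1.15


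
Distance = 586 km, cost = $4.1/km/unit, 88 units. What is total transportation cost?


TC = dist * cost * units = 586 * 4.1 * 88 = $211428.80

$211428.80


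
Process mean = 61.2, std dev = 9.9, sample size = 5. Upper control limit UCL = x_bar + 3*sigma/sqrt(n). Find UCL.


UCL = 61.2 + 3 * 9.9 / sqrt(5)

74.48


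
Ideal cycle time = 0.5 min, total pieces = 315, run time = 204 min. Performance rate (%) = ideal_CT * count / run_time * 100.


Formula: Performance = (Ideal CT * Total Count) / Run Time * 100
Ideal output time = 0.5 * 315 = 157.5 min
Performance = 157.5 / 204 * 100 = 77.2%

77.2%


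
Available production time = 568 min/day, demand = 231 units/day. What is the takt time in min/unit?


Formula: Takt Time = Available Production Time / Customer Demand
Takt = 568 min/day / 231 units/day
Takt = 2.46 min/unit

2.46 min/unit


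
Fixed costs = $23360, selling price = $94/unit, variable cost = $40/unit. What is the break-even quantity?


Formula: BEQ = Fixed Costs / (Price - Variable Cost)
Contribution margin = $94 - $40 = $54/unit
BEQ = ceil($23360 / $54/unit) = ceil(432.59) = 433 units

433 units


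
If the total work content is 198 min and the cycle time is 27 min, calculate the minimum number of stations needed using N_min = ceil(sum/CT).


Formula: N_min = ceil(Sum of Task Times / Cycle Time)
N_min = ceil(198 min / 27 min) = ceil(7.3333)
N_min = 8 stations

8


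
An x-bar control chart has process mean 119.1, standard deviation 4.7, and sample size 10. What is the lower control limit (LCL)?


LCL = 119.1 - 3 * 4.7 / sqrt(10)

114.64


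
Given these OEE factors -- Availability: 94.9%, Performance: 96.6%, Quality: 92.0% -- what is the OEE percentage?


Formula: OEE = Availability * Performance * Quality / 10000
A * P = 94.9% * 96.6% / 100 = 91.67%
OEE = 91.67% * 92.0% / 100 = 84.3%

84.3%


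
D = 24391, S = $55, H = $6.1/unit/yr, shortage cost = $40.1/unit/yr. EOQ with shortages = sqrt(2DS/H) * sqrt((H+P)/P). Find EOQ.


Formula: EOQ* = sqrt(2DS/H) * sqrt((H+P)/P)
Base EOQ = sqrt(2*24391*55/6.1) = 663.2 units
Correction = sqrt((6.1+40.1)/40.1) = 1.07337
EOQ* = 663.2 * 1.07337 = 711.9 units

711.9 units


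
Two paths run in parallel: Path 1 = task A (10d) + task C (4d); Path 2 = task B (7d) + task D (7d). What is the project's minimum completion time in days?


Path 1 = 10 + 4 = 14 days
Path 2 = 7 + 7 = 14 days
Duration = max(14, 14) = 14 days

14 days


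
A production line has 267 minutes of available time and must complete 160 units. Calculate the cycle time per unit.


Formula: CT = Available Time / Number of Units
CT = 267 min / 160 units
CT = 1.67 min/unit

1.67 min/unit


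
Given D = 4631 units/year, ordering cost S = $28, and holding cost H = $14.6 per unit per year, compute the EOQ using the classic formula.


Formula: EOQ = sqrt(2 * D * S / H)
Numerator: 2 * 4631 * 28 = 259336
2DS/H = 259336 / 14.6 = 17762.7
EOQ = sqrt(17762.7) = 133.3 units

133.3 units


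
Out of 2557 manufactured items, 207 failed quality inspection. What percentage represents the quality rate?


Formula: Quality Rate = Good Pieces / Total Pieces * 100
Good pieces = 2557 - 207 = 2350
QR = 2350 / 2557 * 100 = 91.9%

91.9%


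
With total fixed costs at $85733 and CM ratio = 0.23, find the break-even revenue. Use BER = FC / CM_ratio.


Formula: BER = Fixed Costs / Contribution Margin Ratio
BER = $85733 / 0.23
BER = $372752.17 (to the nearest cent)

$372752.17


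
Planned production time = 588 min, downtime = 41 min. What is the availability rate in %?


Formula: Availability = (Planned Time - Downtime) / Planned Time * 100
Uptime = 588 - 41 = 547 min
Availability = 547 / 588 * 100 = 93.0%

93.0%


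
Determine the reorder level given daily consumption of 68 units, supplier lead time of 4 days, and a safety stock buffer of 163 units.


Formula: ROP = (Daily Demand * Lead Time) + Safety Stock
Demand during lead time = 68 * 4 = 272 units
ROP = 272 + 163 = 435 units

435 units


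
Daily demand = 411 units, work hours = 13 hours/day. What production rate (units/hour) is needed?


Formula: Production Rate = Daily Demand / Available Hours
Rate = 411 units/day / 13 hours/day
Rate = 31.6 units/hour

31.6 units/hour


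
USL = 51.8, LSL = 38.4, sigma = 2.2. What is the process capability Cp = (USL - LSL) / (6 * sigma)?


Cp = (51.8 - 38.4) / (6 * 2.2)

1.02


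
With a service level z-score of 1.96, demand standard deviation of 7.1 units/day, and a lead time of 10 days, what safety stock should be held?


Formula: SS = z * sigma_d * sqrt(LT)
sqrt(LT) = sqrt(10) = 3.1623
SS = 1.96 * 7.1 * 3.1623
SS = 44.0 units

44.0 units


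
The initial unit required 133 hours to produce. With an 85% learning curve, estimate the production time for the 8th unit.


Formula: T_n = T_1 * (learning_rate)^(log2(n)) where learning_rate = rate/100
Doublings = log2(8) = 3
T_n = 133 * 0.85^3
T_n = 133 * 0.6141 = 81.7 hours

81.7 hours


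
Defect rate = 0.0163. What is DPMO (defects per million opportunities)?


DPMO = defect_rate * 1000000 = 0.0163 * 1000000

16300


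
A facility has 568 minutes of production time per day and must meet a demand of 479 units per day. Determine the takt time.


Formula: Takt Time = Available Production Time / Customer Demand
Takt = 568 min/day / 479 units/day
Takt = 1.19 min/unit

1.19 min/unit


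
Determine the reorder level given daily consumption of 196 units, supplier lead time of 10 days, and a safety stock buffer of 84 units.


Formula: ROP = (Daily Demand * Lead Time) + Safety Stock
Demand during lead time = 196 * 10 = 1960 units
ROP = 1960 + 84 = 2044 units

2044 units


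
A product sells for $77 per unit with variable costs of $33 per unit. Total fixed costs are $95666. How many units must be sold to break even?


Formula: BEQ = Fixed Costs / (Price - Variable Cost)
Contribution margin = $77 - $33 = $44/unit
BEQ = ceil($95666 / $44/unit) = ceil(2174.23) = 2175 units

2175 units


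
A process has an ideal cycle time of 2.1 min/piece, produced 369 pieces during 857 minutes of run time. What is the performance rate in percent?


Formula: Performance = (Ideal CT * Total Count) / Run Time * 100
Ideal output time = 2.1 * 369 = 774.9 min
Performance = 774.9 / 857 * 100 = 90.4%

90.4%


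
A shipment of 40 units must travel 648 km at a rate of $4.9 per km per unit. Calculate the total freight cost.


TC = dist * cost * units = 648 * 4.9 * 40 = $127008.00

$127008.00


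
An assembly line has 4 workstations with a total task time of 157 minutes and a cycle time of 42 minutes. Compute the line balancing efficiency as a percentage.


Formula: Efficiency = Sum of Task Times / (N_stations * CT) * 100
Total station capacity = 4 stations * 42 min = 168 min
Efficiency = 157 / 168 * 100 = 93.5%

93.5%


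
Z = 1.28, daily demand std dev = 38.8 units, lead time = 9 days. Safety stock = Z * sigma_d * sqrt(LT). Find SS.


Formula: SS = z * sigma_d * sqrt(LT)
sqrt(LT) = sqrt(9) = 3.0
SS = 1.28 * 38.8 * 3.0
SS = 149.0 units

149.0 units


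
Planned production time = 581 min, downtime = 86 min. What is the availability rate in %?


Formula: Availability = (Planned Time - Downtime) / Planned Time * 100
Uptime = 581 - 86 = 495 min
Availability = 495 / 581 * 100 = 85.2%

85.2%


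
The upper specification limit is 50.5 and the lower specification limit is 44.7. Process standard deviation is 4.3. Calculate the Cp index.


Cp = (50.5 - 44.7) / (6 * 4.3)

0.22


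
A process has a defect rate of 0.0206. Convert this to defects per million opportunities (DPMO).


DPMO = defect_rate * 1000000 = 0.0206 * 1000000

20600


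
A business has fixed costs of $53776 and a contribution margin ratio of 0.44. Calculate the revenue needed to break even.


Formula: BER = Fixed Costs / Contribution Margin Ratio
BER = $53776 / 0.44
BER = $122218.18 (to the nearest cent)

$122218.18


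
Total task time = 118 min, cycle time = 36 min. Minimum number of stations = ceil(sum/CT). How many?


Formula: N_min = ceil(Sum of Task Times / Cycle Time)
N_min = ceil(118 min / 36 min) = ceil(3.2778)
N_min = 4 stations

4


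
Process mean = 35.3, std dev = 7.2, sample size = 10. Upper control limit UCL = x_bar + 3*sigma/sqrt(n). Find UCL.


UCL = 35.3 + 3 * 7.2 / sqrt(10)

42.13


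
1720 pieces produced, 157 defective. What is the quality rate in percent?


Formula: Quality Rate = Good Pieces / Total Pieces * 100
Good pieces = 1720 - 157 = 1563
QR = 1563 / 1720 * 100 = 90.9%

90.9%


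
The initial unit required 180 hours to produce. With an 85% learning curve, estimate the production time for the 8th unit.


Formula: T_n = T_1 * (learning_rate)^(log2(n)) where learning_rate = rate/100
Doublings = log2(8) = 3
T_n = 180 * 0.85^3
T_n = 180 * 0.6141 = 110.5 hours

110.5 hours


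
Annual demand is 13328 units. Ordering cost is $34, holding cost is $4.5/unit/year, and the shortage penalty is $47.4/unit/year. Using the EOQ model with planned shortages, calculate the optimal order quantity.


Formula: EOQ* = sqrt(2DS/H) * sqrt((H+P)/P)
Base EOQ = sqrt(2*13328*34/4.5) = 448.78 units
Correction = sqrt((4.5+47.4)/47.4) = 1.04639
EOQ* = 448.78 * 1.04639 = 469.6 units

469.6 units


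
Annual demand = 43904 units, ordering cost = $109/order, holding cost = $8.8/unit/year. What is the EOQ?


Formula: EOQ = sqrt(2 * D * S / H)
Numerator: 2 * 43904 * 109 = 9571072
2DS/H = 9571072 / 8.8 = 1087621.8
EOQ = sqrt(1087621.8) = 1042.9 units

1042.9 units


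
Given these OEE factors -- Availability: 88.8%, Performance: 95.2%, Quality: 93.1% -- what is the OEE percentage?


Formula: OEE = Availability * Performance * Quality / 10000
A * P = 88.8% * 95.2% / 100 = 84.54%
OEE = 84.54% * 93.1% / 100 = 78.7%

78.7%


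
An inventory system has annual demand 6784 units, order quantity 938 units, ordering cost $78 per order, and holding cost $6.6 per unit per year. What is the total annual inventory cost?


TC = 6784/938 * 78 + 938/2 * 6.6

$3659.53


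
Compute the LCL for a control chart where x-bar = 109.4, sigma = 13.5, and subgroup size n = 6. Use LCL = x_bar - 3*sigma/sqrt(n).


LCL = 109.4 - 3 * 13.5 / sqrt(6)

92.87


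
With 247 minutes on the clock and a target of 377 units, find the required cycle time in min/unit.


Formula: CT = Available Time / Number of Units
CT = 247 min / 377 units
CT = 0.66 min/unit

0.66 min/unit


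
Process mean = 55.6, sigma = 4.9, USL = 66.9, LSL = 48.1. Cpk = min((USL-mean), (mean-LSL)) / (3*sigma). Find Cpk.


Cpu = (66.9 - 55.6) / (3 * 4.9) = 0.77
Cpl = (55.6 - 48.1) / (3 * 4.9) = 0.51
Cpk = min(0.77, 0.51) = 0.51

0.51


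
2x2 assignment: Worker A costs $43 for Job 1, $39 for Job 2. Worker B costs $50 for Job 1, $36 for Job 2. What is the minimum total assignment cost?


Option 1: A->1 + B->2 = $43 + $36 = $79
Option 2: A->2 + B->1 = $39 + $50 = $89
Min cost = min($79, $89) = $79

$79


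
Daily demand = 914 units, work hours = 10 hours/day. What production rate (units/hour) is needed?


Formula: Production Rate = Daily Demand / Available Hours
Rate = 914 units/day / 10 hours/day
Rate = 91.4 units/hour

91.4 units/hour


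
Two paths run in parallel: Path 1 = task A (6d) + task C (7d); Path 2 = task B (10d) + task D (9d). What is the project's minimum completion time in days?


Path 1 = 6 + 7 = 13 days
Path 2 = 10 + 9 = 19 days
Duration = max(13, 19) = 19 days

19 days


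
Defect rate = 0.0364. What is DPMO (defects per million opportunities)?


DPMO = defect_rate * 1000000 = 0.0364 * 1000000

36400


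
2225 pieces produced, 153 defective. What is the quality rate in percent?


Formula: Quality Rate = Good Pieces / Total Pieces * 100
Good pieces = 2225 - 153 = 2072
QR = 2072 / 2225 * 100 = 93.1%

93.1%


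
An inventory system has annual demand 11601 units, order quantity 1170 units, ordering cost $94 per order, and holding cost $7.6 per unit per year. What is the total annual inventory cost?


TC = 11601/1170 * 94 + 1170/2 * 7.6

$5378.05


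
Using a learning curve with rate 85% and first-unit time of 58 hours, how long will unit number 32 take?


Formula: T_n = T_1 * (learning_rate)^(log2(n)) where learning_rate = rate/100
Doublings = log2(32) = 5
T_n = 58 * 0.85^5
T_n = 58 * 0.4437 = 25.7 hours

25.7 hours


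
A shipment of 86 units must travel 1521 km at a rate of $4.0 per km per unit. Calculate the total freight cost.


TC = dist * cost * units = 1521 * 4.0 * 86 = $523224.00

$523224.00


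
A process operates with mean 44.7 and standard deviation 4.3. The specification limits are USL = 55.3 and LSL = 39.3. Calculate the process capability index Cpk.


Cpu = (55.3 - 44.7) / (3 * 4.3) = 0.82
Cpl = (44.7 - 39.3) / (3 * 4.3) = 0.42
Cpk = min(0.82, 0.42) = 0.42

0.42


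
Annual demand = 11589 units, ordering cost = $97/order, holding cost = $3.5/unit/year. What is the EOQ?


Formula: EOQ = sqrt(2 * D * S / H)
Numerator: 2 * 11589 * 97 = 2248266
2DS/H = 2248266 / 3.5 = 642361.7
EOQ = sqrt(642361.7) = 801.5 units

801.5 units


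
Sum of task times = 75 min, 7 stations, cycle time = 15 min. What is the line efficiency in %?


Formula: Efficiency = Sum of Task Times / (N_stations * CT) * 100
Total station capacity = 7 stations * 15 min = 105 min
Efficiency = 75 / 105 * 100 = 71.4%

71.4%


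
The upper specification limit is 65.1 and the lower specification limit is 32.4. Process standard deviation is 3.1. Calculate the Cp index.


Cp = (65.1 - 32.4) / (6 * 3.1)

1.76


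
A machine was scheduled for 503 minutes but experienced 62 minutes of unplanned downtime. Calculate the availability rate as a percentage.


Formula: Availability = (Planned Time - Downtime) / Planned Time * 100
Uptime = 503 - 62 = 441 min
Availability = 441 / 503 * 100 = 87.7%

87.7%


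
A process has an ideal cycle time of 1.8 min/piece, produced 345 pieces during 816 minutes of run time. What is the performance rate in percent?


Formula: Performance = (Ideal CT * Total Count) / Run Time * 100
Ideal output time = 1.8 * 345 = 621.0 min
Performance = 621.0 / 816 * 100 = 76.1%

76.1%


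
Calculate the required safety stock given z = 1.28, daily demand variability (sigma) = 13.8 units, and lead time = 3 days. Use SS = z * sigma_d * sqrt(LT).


Formula: SS = z * sigma_d * sqrt(LT)
sqrt(LT) = sqrt(3) = 1.7321
SS = 1.28 * 13.8 * 1.7321
SS = 30.6 units

30.6 units


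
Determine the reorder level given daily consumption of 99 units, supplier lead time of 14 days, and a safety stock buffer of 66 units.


Formula: ROP = (Daily Demand * Lead Time) + Safety Stock
Demand during lead time = 99 * 14 = 1386 units
ROP = 1386 + 66 = 1452 units

1452 units


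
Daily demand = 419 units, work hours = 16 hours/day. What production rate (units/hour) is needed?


Formula: Production Rate = Daily Demand / Available Hours
Rate = 419 units/day / 16 hours/day
Rate = 26.2 units/hour

26.2 units/hour


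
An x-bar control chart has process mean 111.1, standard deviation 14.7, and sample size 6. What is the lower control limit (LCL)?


LCL = 111.1 - 3 * 14.7 / sqrt(6)

93.1


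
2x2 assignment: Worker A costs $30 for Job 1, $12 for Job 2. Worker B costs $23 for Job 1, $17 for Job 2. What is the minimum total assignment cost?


Option 1: A->1 + B->2 = $30 + $17 = $47
Option 2: A->2 + B->1 = $12 + $23 = $35
Min cost = min($47, $35) = $35

$35


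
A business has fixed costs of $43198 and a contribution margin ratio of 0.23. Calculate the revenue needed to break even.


Formula: BER = Fixed Costs / Contribution Margin Ratio
BER = $43198 / 0.23
BER = $187817.39 (to the nearest cent)

$187817.39


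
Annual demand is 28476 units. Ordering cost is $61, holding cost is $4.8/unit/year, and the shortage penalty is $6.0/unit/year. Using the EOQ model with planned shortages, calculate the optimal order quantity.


Formula: EOQ* = sqrt(2DS/H) * sqrt((H+P)/P)
Base EOQ = sqrt(2*28476*61/4.8) = 850.74 units
Correction = sqrt((4.8+6.0)/6.0) = 1.34164
EOQ* = 850.74 * 1.34164 = 1141.4 units

1141.4 units


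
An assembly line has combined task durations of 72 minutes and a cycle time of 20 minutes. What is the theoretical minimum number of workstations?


Formula: N_min = ceil(Sum of Task Times / Cycle Time)
N_min = ceil(72 min / 20 min) = ceil(3.6)
N_min = 4 stations

4


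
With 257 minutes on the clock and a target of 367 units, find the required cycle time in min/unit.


Formula: CT = Available Time / Number of Units
CT = 257 min / 367 units
CT = 0.7 min/unit

0.7 min/unit


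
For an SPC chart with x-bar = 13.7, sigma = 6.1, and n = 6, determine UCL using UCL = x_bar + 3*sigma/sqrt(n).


UCL = 13.7 + 3 * 6.1 / sqrt(6)

21.17


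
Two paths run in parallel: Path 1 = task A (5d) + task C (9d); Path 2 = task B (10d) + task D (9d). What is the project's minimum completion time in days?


Path 1 = 5 + 9 = 14 days
Path 2 = 10 + 9 = 19 days
Duration = max(14, 19) = 19 days

19 days


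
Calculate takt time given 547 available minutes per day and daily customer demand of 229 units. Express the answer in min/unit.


Formula: Takt Time = Available Production Time / Customer Demand
Takt = 547 min/day / 229 units/day
Takt = 2.39 min/unit

2.39 min/unit


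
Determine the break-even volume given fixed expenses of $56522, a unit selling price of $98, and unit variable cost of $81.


Formula: BEQ = Fixed Costs / (Price - Variable Cost)
Contribution margin = $98 - $81 = $17/unit
BEQ = ceil($56522 / $17/unit) = ceil(3324.82) = 3325 units

3325 units


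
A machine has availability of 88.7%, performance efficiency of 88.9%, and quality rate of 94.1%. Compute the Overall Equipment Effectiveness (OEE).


Formula: OEE = Availability * Performance * Quality / 10000
A * P = 88.7% * 88.9% / 100 = 78.85%
OEE = 78.85% * 94.1% / 100 = 74.2%

74.2%


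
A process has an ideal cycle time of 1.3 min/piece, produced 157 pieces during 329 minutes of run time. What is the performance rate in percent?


Formula: Performance = (Ideal CT * Total Count) / Run Time * 100
Ideal output time = 1.3 * 157 = 204.1 min
Performance = 204.1 / 329 * 100 = 62.0%

62.0%


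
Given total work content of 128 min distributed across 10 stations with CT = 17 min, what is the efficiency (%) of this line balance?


Formula: Efficiency = Sum of Task Times / (N_stations * CT) * 100
Total station capacity = 10 stations * 17 min = 170 min
Efficiency = 128 / 170 * 100 = 75.3%

75.3%


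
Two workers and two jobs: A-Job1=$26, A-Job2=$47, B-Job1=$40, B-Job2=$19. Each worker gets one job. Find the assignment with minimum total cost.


Option 1: A->1 + B->2 = $26 + $19 = $45
Option 2: A->2 + B->1 = $47 + $40 = $87
Min cost = min($45, $87) = $45

$45


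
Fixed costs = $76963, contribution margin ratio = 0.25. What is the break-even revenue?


Formula: BER = Fixed Costs / Contribution Margin Ratio
BER = $76963 / 0.25
BER = $307852.00 (to the nearest cent)

$307852.00


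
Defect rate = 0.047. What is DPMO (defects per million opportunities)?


DPMO = defect_rate * 1000000 = 0.047 * 1000000

47000


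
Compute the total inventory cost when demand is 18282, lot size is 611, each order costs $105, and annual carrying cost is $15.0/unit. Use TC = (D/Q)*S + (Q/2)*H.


TC = 18282/611 * 105 + 611/2 * 15.0

$7724.25


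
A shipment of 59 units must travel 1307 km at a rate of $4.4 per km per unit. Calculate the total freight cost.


TC = dist * cost * units = 1307 * 4.4 * 59 = $339297.20

$339297.20


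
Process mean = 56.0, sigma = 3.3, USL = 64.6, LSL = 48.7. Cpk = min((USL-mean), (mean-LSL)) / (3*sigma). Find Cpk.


Cpu = (64.6 - 56.0) / (3 * 3.3) = 0.87
Cpl = (56.0 - 48.7) / (3 * 3.3) = 0.74
Cpk = min(0.87, 0.74) = 0.74

0.74


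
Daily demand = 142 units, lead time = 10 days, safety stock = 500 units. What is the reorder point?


Formula: ROP = (Daily Demand * Lead Time) + Safety Stock
Demand during lead time = 142 * 10 = 1420 units
ROP = 1420 + 500 = 1920 units

1920 units


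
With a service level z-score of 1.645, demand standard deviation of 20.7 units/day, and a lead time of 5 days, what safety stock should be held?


Formula: SS = z * sigma_d * sqrt(LT)
sqrt(LT) = sqrt(5) = 2.2361
SS = 1.645 * 20.7 * 2.2361
SS = 76.1 units

76.1 units


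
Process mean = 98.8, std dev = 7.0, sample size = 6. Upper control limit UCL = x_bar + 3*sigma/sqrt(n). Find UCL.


UCL = 98.8 + 3 * 7.0 / sqrt(6)

107.37


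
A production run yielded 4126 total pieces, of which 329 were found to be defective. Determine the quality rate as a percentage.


Formula: Quality Rate = Good Pieces / Total Pieces * 100
Good pieces = 4126 - 329 = 3797
QR = 3797 / 4126 * 100 = 92.0%

92.0%


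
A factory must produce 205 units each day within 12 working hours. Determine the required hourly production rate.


Formula: Production Rate = Daily Demand / Available Hours
Rate = 205 units/day / 12 hours/day
Rate = 17.1 units/hour

17.1 units/hour


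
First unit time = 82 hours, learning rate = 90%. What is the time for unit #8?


Formula: T_n = T_1 * (learning_rate)^(log2(n)) where learning_rate = rate/100
Doublings = log2(8) = 3
T_n = 82 * 0.9^3
T_n = 82 * 0.729 = 59.8 hours

59.8 hours


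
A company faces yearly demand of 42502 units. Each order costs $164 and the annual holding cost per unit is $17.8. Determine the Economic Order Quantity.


Formula: EOQ = sqrt(2 * D * S / H)
Numerator: 2 * 42502 * 164 = 13940656
2DS/H = 13940656 / 17.8 = 783182.9
EOQ = sqrt(783182.9) = 885.0 units

885.0 units


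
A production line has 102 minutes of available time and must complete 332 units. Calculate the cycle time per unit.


Formula: CT = Available Time / Number of Units
CT = 102 min / 332 units
CT = 0.31 min/unit

0.31 min/unit


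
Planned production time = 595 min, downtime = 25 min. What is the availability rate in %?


Formula: Availability = (Planned Time - Downtime) / Planned Time * 100
Uptime = 595 - 25 = 570 min
Availability = 570 / 595 * 100 = 95.8%

95.8%


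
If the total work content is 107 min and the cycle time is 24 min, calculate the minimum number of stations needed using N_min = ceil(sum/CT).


Formula: N_min = ceil(Sum of Task Times / Cycle Time)
N_min = ceil(107 min / 24 min) = ceil(4.4583)
N_min = 5 stations

5


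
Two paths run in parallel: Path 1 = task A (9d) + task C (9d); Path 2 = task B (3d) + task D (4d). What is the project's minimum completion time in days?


Path 1 = 9 + 9 = 18 days
Path 2 = 3 + 4 = 7 days
Duration = max(18, 7) = 18 days

18 days


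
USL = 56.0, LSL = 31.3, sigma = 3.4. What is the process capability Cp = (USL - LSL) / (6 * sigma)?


Cp = (56.0 - 31.3) / (6 * 3.4)

1.21


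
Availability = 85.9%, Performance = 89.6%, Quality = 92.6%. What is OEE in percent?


Formula: OEE = Availability * Performance * Quality / 10000
A * P = 85.9% * 89.6% / 100 = 76.97%
OEE = 76.97% * 92.6% / 100 = 71.3%

71.3%


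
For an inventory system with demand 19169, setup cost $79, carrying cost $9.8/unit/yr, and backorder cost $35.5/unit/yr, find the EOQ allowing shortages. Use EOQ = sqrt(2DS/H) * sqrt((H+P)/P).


Formula: EOQ* = sqrt(2DS/H) * sqrt((H+P)/P)
Base EOQ = sqrt(2*19169*79/9.8) = 555.92 units
Correction = sqrt((9.8+35.5)/35.5) = 1.12963
EOQ* = 555.92 * 1.12963 = 628.0 units

628.0 units


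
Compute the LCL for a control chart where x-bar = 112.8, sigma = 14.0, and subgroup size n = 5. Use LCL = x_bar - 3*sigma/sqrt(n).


LCL = 112.8 - 3 * 14.0 / sqrt(5)

94.02


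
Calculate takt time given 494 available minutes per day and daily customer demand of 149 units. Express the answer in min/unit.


Formula: Takt Time = Available Production Time / Customer Demand
Takt = 494 min/day / 149 units/day
Takt = 3.32 min/unit

3.32 min/unit


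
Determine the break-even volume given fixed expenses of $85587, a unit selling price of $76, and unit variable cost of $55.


Formula: BEQ = Fixed Costs / (Price - Variable Cost)
Contribution margin = $76 - $55 = $21/unit
BEQ = ceil($85587 / $21/unit) = ceil(4075.57) = 4076 units

4076 units


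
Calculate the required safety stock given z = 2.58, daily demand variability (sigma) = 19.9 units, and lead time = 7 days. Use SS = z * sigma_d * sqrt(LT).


Formula: SS = z * sigma_d * sqrt(LT)
sqrt(LT) = sqrt(7) = 2.6458
SS = 2.58 * 19.9 * 2.6458
SS = 135.8 units

135.8 units


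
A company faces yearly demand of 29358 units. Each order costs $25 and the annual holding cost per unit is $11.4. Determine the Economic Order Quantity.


Formula: EOQ = sqrt(2 * D * S / H)
Numerator: 2 * 29358 * 25 = 1467900
2DS/H = 1467900 / 11.4 = 128763.2
EOQ = sqrt(128763.2) = 358.8 units

358.8 units


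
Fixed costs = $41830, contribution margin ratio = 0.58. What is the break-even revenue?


Formula: BER = Fixed Costs / Contribution Margin Ratio
BER = $41830 / 0.58
BER = $72120.69 (to the nearest cent)

$72120.69


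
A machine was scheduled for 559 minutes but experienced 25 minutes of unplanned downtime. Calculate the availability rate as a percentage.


Formula: Availability = (Planned Time - Downtime) / Planned Time * 100
Uptime = 559 - 25 = 534 min
Availability = 534 / 559 * 100 = 95.5%

95.5%


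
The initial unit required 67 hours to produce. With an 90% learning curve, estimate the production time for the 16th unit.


Formula: T_n = T_1 * (learning_rate)^(log2(n)) where learning_rate = rate/100
Doublings = log2(16) = 4
T_n = 67 * 0.9^4
T_n = 67 * 0.6561 = 44.0 hours

44.0 hours


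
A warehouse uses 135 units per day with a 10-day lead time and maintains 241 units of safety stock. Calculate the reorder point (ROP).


Formula: ROP = (Daily Demand * Lead Time) + Safety Stock
Demand during lead time = 135 * 10 = 1350 units
ROP = 1350 + 241 = 1591 units

1591 units


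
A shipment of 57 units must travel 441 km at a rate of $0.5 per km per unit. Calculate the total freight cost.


TC = dist * cost * units = 441 * 0.5 * 57 = $12568.50

$12568.50


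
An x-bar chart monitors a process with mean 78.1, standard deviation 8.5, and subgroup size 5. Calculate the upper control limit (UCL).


UCL = 78.1 + 3 * 8.5 / sqrt(5)

89.5


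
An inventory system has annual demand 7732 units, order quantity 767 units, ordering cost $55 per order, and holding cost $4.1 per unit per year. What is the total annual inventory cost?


TC = 7732/767 * 55 + 767/2 * 4.1

$2126.80


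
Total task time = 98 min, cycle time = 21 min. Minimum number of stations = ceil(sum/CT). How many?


Formula: N_min = ceil(Sum of Task Times / Cycle Time)
N_min = ceil(98 min / 21 min) = ceil(4.6667)
N_min = 5 stations

5


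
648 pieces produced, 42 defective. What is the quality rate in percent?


Formula: Quality Rate = Good Pieces / Total Pieces * 100
Good pieces = 648 - 42 = 606
QR = 606 / 648 * 100 = 93.5%

93.5%


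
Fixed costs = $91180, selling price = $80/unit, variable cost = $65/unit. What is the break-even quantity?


Formula: BEQ = Fixed Costs / (Price - Variable Cost)
Contribution margin = $80 - $65 = $15/unit
BEQ = ceil($91180 / $15/unit) = ceil(6078.67) = 6079 units

6079 units


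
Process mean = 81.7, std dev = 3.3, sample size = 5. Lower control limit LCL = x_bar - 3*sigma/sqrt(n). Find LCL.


LCL = 81.7 - 3 * 3.3 / sqrt(5)

77.27


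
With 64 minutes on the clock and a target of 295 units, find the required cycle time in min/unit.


Formula: CT = Available Time / Number of Units
CT = 64 min / 295 units
CT = 0.22 min/unit

0.22 min/unit


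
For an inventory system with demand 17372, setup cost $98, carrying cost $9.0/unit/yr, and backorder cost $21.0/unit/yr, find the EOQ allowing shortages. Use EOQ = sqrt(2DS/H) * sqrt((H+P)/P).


Formula: EOQ* = sqrt(2DS/H) * sqrt((H+P)/P)
Base EOQ = sqrt(2*17372*98/9.0) = 615.08 units
Correction = sqrt((9.0+21.0)/21.0) = 1.19523
EOQ* = 615.08 * 1.19523 = 735.2 units

735.2 units


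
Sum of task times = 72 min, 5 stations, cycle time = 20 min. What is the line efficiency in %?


Formula: Efficiency = Sum of Task Times / (N_stations * CT) * 100
Total station capacity = 5 stations * 20 min = 100 min
Efficiency = 72 / 100 * 100 = 72.0%

72.0%


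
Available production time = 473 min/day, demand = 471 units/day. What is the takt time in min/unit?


Formula: Takt Time = Available Production Time / Customer Demand
Takt = 473 min/day / 471 units/day
Takt = 1.0 min/unit

1.0 min/unit


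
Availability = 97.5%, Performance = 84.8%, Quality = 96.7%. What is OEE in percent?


Formula: OEE = Availability * Performance * Quality / 10000
A * P = 97.5% * 84.8% / 100 = 82.68%
OEE = 82.68% * 96.7% / 100 = 80.0%

80.0%


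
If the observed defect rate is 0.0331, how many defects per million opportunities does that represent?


DPMO = defect_rate * 1000000 = 0.0331 * 1000000

33100


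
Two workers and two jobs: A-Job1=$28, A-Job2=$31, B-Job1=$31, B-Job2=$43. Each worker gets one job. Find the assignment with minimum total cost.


Option 1: A->1 + B->2 = $28 + $43 = $71
Option 2: A->2 + B->1 = $31 + $31 = $62
Min cost = min($71, $62) = $62

$62


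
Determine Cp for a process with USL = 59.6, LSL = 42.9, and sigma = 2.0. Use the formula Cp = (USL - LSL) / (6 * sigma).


Cp = (59.6 - 42.9) / (6 * 2.0)

1.39


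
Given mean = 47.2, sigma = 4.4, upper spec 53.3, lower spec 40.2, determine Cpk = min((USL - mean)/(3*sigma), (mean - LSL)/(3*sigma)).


Cpu = (53.3 - 47.2) / (3 * 4.4) = 0.46
Cpl = (47.2 - 40.2) / (3 * 4.4) = 0.53
Cpk = min(0.46, 0.53) = 0.46

0.46


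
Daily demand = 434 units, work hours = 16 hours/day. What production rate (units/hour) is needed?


Formula: Production Rate = Daily Demand / Available Hours
Rate = 434 units/day / 16 hours/day
Rate = 27.1 units/hour

27.1 units/hour


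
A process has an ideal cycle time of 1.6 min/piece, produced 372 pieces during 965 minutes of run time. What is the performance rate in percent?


Formula: Performance = (Ideal CT * Total Count) / Run Time * 100
Ideal output time = 1.6 * 372 = 595.2 min
Performance = 595.2 / 965 * 100 = 61.7%

61.7%


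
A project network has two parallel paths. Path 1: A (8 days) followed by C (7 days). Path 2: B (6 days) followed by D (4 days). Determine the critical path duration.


Path 1 = 8 + 7 = 15 days
Path 2 = 6 + 4 = 10 days
Duration = max(15, 10) = 15 days

15 days


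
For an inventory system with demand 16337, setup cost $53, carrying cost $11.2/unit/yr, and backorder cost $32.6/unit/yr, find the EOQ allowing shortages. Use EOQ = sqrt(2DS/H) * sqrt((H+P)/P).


Formula: EOQ* = sqrt(2DS/H) * sqrt((H+P)/P)
Base EOQ = sqrt(2*16337*53/11.2) = 393.21 units
Correction = sqrt((11.2+32.6)/32.6) = 1.15912
EOQ* = 393.21 * 1.15912 = 455.8 units

455.8 units


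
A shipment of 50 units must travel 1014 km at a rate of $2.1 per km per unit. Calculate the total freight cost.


TC = dist * cost * units = 1014 * 2.1 * 50 = $106470.00

$106470.00


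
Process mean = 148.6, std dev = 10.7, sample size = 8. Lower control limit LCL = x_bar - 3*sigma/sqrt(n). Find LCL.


LCL = 148.6 - 3 * 10.7 / sqrt(8)

137.25


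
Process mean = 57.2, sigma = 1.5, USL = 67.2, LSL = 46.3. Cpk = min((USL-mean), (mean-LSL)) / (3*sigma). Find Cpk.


Cpu = (67.2 - 57.2) / (3 * 1.5) = 2.22
Cpl = (57.2 - 46.3) / (3 * 1.5) = 2.42
Cpk = min(2.22, 2.42) = 2.22

2.22


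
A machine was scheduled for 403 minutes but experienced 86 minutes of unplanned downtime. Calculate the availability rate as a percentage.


Formula: Availability = (Planned Time - Downtime) / Planned Time * 100
Uptime = 403 - 86 = 317 min
Availability = 317 / 403 * 100 = 78.7%

78.7%


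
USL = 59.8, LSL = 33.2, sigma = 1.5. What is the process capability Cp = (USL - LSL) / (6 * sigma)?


Cp = (59.8 - 33.2) / (6 * 1.5)

2.96


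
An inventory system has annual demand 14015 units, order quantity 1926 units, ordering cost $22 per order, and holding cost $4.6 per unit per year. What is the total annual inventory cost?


TC = 14015/1926 * 22 + 1926/2 * 4.6

$4589.89


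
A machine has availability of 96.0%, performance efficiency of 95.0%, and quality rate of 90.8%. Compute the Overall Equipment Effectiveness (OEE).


Formula: OEE = Availability * Performance * Quality / 10000
A * P = 96.0% * 95.0% / 100 = 91.2%
OEE = 91.2% * 90.8% / 100 = 82.8%

82.8%


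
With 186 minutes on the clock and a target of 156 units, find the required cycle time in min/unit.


Formula: CT = Available Time / Number of Units
CT = 186 min / 156 units
CT = 1.19 min/unit

1.19 min/unit


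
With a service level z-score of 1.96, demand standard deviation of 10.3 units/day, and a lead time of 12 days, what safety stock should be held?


Formula: SS = z * sigma_d * sqrt(LT)
sqrt(LT) = sqrt(12) = 3.4641
SS = 1.96 * 10.3 * 3.4641
SS = 69.9 units

69.9 units


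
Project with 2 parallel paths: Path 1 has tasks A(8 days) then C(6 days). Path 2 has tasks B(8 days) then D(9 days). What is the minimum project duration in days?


Path 1 = 8 + 6 = 14 days
Path 2 = 8 + 9 = 17 days
Duration = max(14, 17) = 17 days

17 days


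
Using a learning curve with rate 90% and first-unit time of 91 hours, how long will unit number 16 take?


Formula: T_n = T_1 * (learning_rate)^(log2(n)) where learning_rate = rate/100
Doublings = log2(16) = 4
T_n = 91 * 0.9^4
T_n = 91 * 0.6561 = 59.7 hours

59.7 hours


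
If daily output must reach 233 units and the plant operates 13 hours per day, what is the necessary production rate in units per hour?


Formula: Production Rate = Daily Demand / Available Hours
Rate = 233 units/day / 13 hours/day
Rate = 17.9 units/hour

17.9 units/hour


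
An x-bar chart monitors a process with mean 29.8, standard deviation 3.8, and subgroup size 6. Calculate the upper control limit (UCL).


UCL = 29.8 + 3 * 3.8 / sqrt(6)

34.45


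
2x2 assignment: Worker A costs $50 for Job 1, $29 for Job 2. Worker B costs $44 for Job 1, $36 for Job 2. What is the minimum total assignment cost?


Option 1: A->1 + B->2 = $50 + $36 = $86
Option 2: A->2 + B->1 = $29 + $44 = $73
Min cost = min($86, $73) = $73

$73


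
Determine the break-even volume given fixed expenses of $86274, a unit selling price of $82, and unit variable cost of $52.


Formula: BEQ = Fixed Costs / (Price - Variable Cost)
Contribution margin = $82 - $52 = $30/unit
BEQ = ceil($86274 / $30/unit) = ceil(2875.8) = 2876 units

2876 units


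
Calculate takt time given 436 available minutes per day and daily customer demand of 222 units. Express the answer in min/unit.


Formula: Takt Time = Available Production Time / Customer Demand
Takt = 436 min/day / 222 units/day
Takt = 1.96 min/unit

1.96 min/unit


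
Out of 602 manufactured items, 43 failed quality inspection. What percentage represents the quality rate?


Formula: Quality Rate = Good Pieces / Total Pieces * 100
Good pieces = 602 - 43 = 559
QR = 559 / 602 * 100 = 92.9%

92.9%


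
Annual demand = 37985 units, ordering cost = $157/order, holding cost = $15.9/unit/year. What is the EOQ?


Formula: EOQ = sqrt(2 * D * S / H)
Numerator: 2 * 37985 * 157 = 11927290
2DS/H = 11927290 / 15.9 = 750144.0
EOQ = sqrt(750144.0) = 866.1 units

866.1 units


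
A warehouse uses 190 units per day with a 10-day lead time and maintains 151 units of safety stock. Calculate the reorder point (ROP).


Formula: ROP = (Daily Demand * Lead Time) + Safety Stock
Demand during lead time = 190 * 10 = 1900 units
ROP = 1900 + 151 = 2051 units

2051 units
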